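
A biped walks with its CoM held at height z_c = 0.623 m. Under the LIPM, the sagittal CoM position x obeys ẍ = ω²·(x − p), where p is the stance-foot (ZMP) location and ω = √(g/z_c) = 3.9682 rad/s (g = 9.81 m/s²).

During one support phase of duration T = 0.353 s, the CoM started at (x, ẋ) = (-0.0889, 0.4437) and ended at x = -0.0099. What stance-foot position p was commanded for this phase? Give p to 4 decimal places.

ωT = 3.9682·0.353 = 1.400775; cosh(ωT) = 2.152374, sinh(ωT) = 1.905968
x(T) = p + (x₀−p)·cosh(ωT) + (ẋ₀/ω)·sinh(ωT) ⇒ p·(1 − cosh) = x(T) − x₀·cosh − (ẋ₀/ω)·sinh
numerator   = -0.0099 − (-0.0889)·2.152374 − (0.4437/3.9682)·1.905968 = -0.031668
denominator = 1 − 2.152374 = -1.152374
p = -0.031668 / -1.152374 = 0.0275

p = 0.0275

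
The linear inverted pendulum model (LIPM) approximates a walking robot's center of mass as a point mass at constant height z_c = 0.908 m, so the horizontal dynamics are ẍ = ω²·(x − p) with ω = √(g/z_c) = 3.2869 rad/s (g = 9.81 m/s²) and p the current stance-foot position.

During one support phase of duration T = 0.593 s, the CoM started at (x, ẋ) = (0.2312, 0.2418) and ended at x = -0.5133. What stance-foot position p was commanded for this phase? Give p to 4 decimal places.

p = 0.6175

ωT = 3.2869·0.593 = 1.949132; cosh(ωT) = 3.582492, sinh(ωT) = 3.440095
x(T) = p + (x₀−p)·cosh(ωT) + (ẋ₀/ω)·sinh(ωT) ⇒ p·(1 − cosh) = x(T) − x₀·cosh − (ẋ₀/ω)·sinh
numerator   = -0.5133 − (0.2312)·3.582492 − (0.2418/3.2869)·3.440095 = -1.594642
denominator = 1 − 3.582492 = -2.582492
p = -1.594642 / -2.582492 = 0.6175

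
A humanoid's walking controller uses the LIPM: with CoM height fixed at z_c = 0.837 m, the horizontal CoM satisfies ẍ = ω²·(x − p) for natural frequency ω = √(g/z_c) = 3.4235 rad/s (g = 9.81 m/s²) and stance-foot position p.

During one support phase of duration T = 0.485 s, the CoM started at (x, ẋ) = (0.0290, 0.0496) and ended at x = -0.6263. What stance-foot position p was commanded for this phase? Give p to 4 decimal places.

ωT = 3.4235·0.485 = 1.660397; cosh(ωT) = 2.725733, sinh(ωT) = 2.535669
x(T) = p + (x₀−p)·cosh(ωT) + (ẋ₀/ω)·sinh(ωT) ⇒ p·(1 − cosh) = x(T) − x₀·cosh − (ẋ₀/ω)·sinh
numerator   = -0.6263 − (0.0290)·2.725733 − (0.0496/3.4235)·2.535669 = -0.742083
denominator = 1 − 2.725733 = -1.725733
p = -0.742083 / -1.725733 = 0.4300

p = 0.4300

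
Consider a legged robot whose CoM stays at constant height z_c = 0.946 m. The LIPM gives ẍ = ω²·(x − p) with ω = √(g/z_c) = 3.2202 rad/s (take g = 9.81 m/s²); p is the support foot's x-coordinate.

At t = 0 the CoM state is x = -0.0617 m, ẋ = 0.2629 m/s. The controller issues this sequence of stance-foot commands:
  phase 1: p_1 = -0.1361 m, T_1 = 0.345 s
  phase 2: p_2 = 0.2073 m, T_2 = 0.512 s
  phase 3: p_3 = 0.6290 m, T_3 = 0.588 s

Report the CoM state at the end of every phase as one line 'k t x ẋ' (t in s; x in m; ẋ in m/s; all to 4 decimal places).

1 0.3450 0.0997 0.7669
2 0.8570 0.5135 1.2001
3 1.4450 1.4464 2.8689

phase 1: p=-0.1361, T=0.345, ωT=1.110969, cosh=1.683270, sinh=1.354030; start (x,ẋ)=(-0.061700, 0.262900) → end (x,ẋ)=(0.099680, 0.766934)
phase 2: p=0.2073, T=0.512, ωT=1.648742, cosh=2.696364, sinh=2.504072; start (x,ẋ)=(0.099680, 0.766934) → end (x,ẋ)=(0.513495, 1.200123)
phase 3: p=0.6290, T=0.588, ωT=1.893478, cosh=3.396488, sinh=3.245940; start (x,ẋ)=(0.513495, 1.200123) → end (x,ẋ)=(1.446404, 2.868875)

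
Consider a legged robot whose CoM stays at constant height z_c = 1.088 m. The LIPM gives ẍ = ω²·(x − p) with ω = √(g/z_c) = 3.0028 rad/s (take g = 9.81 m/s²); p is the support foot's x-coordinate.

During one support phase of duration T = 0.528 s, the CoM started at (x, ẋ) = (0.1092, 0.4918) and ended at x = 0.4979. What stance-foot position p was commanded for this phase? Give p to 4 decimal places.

ωT = 3.0028·0.528 = 1.585478; cosh(ωT) = 2.543238, sinh(ωT) = 2.338388
x(T) = p + (x₀−p)·cosh(ωT) + (ẋ₀/ω)·sinh(ωT) ⇒ p·(1 − cosh) = x(T) − x₀·cosh − (ẋ₀/ω)·sinh
numerator   = 0.4979 − (0.1092)·2.543238 − (0.4918/3.0028)·2.338388 = -0.162804
denominator = 1 − 2.543238 = -1.543238
p = -0.162804 / -1.543238 = 0.1055

p = 0.1055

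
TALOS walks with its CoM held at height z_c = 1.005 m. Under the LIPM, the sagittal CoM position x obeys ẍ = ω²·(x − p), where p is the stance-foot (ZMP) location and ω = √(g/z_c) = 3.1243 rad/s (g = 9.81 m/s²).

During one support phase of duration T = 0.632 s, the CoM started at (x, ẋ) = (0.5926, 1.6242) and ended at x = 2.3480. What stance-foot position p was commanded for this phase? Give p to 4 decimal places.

ωT = 3.1243·0.632 = 1.974558; cosh(ωT) = 3.671127, sinh(ωT) = 3.532305
x(T) = p + (x₀−p)·cosh(ωT) + (ẋ₀/ω)·sinh(ωT) ⇒ p·(1 − cosh) = x(T) − x₀·cosh − (ẋ₀/ω)·sinh
numerator   = 2.3480 − (0.5926)·3.671127 − (1.6242/3.1243)·3.532305 = -1.663816
denominator = 1 − 3.671127 = -2.671127
p = -1.663816 / -2.671127 = 0.6229

p = 0.6229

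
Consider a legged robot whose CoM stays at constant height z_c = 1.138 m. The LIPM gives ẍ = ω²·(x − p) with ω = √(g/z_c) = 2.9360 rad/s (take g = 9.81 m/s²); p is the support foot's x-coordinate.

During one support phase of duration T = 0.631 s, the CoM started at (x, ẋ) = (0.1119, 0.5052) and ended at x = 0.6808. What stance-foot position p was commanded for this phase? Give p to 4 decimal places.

ωT = 2.9360·0.631 = 1.852616; cosh(ωT) = 3.266652, sinh(ωT) = 3.109826
x(T) = p + (x₀−p)·cosh(ωT) + (ẋ₀/ω)·sinh(ωT) ⇒ p·(1 − cosh) = x(T) − x₀·cosh − (ẋ₀/ω)·sinh
numerator   = 0.6808 − (0.1119)·3.266652 − (0.5052/2.9360)·3.109826 = -0.219849
denominator = 1 − 3.266652 = -2.266652
p = -0.219849 / -2.266652 = 0.0970

p = 0.0970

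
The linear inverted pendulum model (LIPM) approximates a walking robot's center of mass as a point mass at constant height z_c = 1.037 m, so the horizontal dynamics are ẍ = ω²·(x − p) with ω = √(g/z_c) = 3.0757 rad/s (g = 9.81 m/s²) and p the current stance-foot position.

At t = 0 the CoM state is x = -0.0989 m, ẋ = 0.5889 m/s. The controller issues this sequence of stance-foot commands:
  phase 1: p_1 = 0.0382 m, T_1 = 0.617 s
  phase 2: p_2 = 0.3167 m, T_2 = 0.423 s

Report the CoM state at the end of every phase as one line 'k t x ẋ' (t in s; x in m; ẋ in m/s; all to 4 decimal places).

phase 1: p=0.0382, T=0.617, ωT=1.897707, cosh=3.410246, sinh=3.260334; start (x,ẋ)=(-0.098900, 0.588900) → end (x,ẋ)=(0.194907, 0.633481)
phase 2: p=0.3167, T=0.423, ωT=1.301021, cosh=1.972649, sinh=1.700396; start (x,ẋ)=(0.194907, 0.633481) → end (x,ẋ)=(0.426664, 0.612670)

1 0.6170 0.1949 0.6335
2 1.0400 0.4267 0.6127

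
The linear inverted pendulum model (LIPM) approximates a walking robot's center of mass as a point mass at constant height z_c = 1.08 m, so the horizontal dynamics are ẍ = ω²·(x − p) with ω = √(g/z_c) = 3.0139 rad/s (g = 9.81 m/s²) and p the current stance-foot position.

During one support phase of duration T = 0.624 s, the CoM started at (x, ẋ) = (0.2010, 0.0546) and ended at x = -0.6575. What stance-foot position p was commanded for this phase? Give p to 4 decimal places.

p = 0.5901

ωT = 3.0139·0.624 = 1.880674; cosh(ωT) = 3.355204, sinh(ωT) = 3.202717
x(T) = p + (x₀−p)·cosh(ωT) + (ẋ₀/ω)·sinh(ωT) ⇒ p·(1 − cosh) = x(T) − x₀·cosh − (ẋ₀/ω)·sinh
numerator   = -0.6575 − (0.2010)·3.355204 − (0.0546/3.0139)·3.202717 = -1.389917
denominator = 1 − 3.355204 = -2.355204
p = -1.389917 / -2.355204 = 0.5901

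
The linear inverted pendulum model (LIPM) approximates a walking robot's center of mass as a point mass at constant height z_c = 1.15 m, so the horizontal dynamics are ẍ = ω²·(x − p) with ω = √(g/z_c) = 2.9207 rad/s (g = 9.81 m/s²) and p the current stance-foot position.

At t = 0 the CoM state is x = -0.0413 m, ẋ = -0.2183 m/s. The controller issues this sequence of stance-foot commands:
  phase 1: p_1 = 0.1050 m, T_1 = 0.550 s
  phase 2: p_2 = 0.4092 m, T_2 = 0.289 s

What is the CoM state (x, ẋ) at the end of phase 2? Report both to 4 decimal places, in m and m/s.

phase 1: p=0.1050, T=0.550, ωT=1.606385, cosh=2.592685, sinh=2.392074; start (x,ẋ)=(-0.041300, -0.218300) → end (x,ẋ)=(-0.453099, -1.588112)
phase 2: p=0.4092, T=0.289, ωT=0.844082, cosh=1.377897, sinh=0.947945; start (x,ẋ)=(-0.453099, -1.588112) → end (x,ẋ)=(-1.294399, -4.575672)

x = -1.2944, ẋ = -4.5757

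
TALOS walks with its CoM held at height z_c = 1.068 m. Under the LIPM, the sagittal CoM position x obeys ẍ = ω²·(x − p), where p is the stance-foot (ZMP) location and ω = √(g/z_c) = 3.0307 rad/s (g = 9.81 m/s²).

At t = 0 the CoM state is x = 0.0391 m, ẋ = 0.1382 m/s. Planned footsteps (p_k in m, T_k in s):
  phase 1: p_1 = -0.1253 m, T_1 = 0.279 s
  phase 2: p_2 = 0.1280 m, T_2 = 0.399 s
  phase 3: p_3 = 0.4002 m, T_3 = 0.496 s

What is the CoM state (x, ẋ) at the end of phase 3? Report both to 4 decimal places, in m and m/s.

phase 1: p=-0.1253, T=0.279, ωT=0.845565, cosh=1.379304, sinh=0.949990; start (x,ẋ)=(0.039100, 0.138200) → end (x,ẋ)=(0.144777, 0.663950)
phase 2: p=0.1280, T=0.399, ωT=1.209249, cosh=1.824695, sinh=1.526273; start (x,ẋ)=(0.144777, 0.663950) → end (x,ẋ)=(0.492981, 1.289111)
phase 3: p=0.4002, T=0.496, ωT=1.503227, cosh=2.359293, sinh=2.136882; start (x,ẋ)=(0.492981, 1.289111) → end (x,ẋ)=(1.528023, 3.642265)

x = 1.5280, ẋ = 3.6423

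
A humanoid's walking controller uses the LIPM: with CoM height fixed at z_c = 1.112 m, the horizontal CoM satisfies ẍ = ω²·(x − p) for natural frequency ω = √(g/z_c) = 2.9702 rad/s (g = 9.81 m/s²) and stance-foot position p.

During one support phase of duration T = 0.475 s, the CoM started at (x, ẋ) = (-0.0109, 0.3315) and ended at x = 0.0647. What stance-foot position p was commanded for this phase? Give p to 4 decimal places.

ωT = 2.9702·0.475 = 1.410845; cosh(ωT) = 2.171678, sinh(ωT) = 1.927740
x(T) = p + (x₀−p)·cosh(ωT) + (ẋ₀/ω)·sinh(ωT) ⇒ p·(1 − cosh) = x(T) − x₀·cosh − (ẋ₀/ω)·sinh
numerator   = 0.0647 − (-0.0109)·2.171678 − (0.3315/2.9702)·1.927740 = -0.126781
denominator = 1 − 2.171678 = -1.171678
p = -0.126781 / -1.171678 = 0.1082

p = 0.1082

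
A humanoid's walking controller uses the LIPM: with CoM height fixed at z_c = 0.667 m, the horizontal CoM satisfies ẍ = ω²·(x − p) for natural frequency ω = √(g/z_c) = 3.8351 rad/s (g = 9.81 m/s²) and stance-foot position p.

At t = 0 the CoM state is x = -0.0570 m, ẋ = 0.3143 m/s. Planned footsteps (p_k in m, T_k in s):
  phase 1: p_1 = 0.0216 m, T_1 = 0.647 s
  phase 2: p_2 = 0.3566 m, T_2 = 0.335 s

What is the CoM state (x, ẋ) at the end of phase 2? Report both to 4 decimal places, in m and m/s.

phase 1: p=0.0216, T=0.647, ωT=2.481310, cosh=6.020274, sinh=5.936640; start (x,ẋ)=(-0.057000, 0.314300) → end (x,ẋ)=(0.034935, 0.102638)
phase 2: p=0.3566, T=0.335, ωT=1.284759, cosh=1.945256, sinh=1.668539; start (x,ẋ)=(0.034935, 0.102638) → end (x,ẋ)=(-0.224466, -1.858681)

x = -0.2245, ẋ = -1.8587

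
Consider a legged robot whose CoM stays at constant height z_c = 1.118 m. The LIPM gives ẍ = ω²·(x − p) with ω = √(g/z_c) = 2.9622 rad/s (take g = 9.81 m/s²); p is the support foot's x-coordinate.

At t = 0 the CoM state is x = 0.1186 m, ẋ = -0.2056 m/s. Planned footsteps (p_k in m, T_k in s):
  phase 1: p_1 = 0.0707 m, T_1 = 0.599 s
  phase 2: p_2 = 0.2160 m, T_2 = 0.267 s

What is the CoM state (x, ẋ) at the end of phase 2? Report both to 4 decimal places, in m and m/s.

phase 1: p=0.0707, T=0.599, ωT=1.774358, cosh=3.033043, sinh=2.863450; start (x,ẋ)=(0.118600, -0.205600) → end (x,ẋ)=(0.017237, -0.217300)
phase 2: p=0.2160, T=0.267, ωT=0.790907, cosh=1.329415, sinh=0.875982; start (x,ẋ)=(0.017237, -0.217300) → end (x,ẋ)=(-0.112499, -0.804640)

x = -0.1125, ẋ = -0.8046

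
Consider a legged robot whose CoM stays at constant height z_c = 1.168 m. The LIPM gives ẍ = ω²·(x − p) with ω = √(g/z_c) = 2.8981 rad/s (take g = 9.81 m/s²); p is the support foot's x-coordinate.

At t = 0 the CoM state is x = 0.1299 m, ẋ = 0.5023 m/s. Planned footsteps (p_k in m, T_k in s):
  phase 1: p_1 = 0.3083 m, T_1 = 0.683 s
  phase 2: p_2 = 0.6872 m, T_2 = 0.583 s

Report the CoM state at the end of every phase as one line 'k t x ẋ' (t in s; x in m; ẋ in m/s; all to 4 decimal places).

1 0.6830 0.2656 0.0171
2 1.2660 -0.4781 -3.1486

phase 1: p=0.3083, T=0.683, ωT=1.979402, cosh=3.688284, sinh=3.550132; start (x,ẋ)=(0.129900, 0.502300) → end (x,ẋ)=(0.265621, 0.017132)
phase 2: p=0.6872, T=0.583, ωT=1.689592, cosh=2.800933, sinh=2.616338; start (x,ẋ)=(0.265621, 0.017132) → end (x,ẋ)=(-0.478149, -3.148602)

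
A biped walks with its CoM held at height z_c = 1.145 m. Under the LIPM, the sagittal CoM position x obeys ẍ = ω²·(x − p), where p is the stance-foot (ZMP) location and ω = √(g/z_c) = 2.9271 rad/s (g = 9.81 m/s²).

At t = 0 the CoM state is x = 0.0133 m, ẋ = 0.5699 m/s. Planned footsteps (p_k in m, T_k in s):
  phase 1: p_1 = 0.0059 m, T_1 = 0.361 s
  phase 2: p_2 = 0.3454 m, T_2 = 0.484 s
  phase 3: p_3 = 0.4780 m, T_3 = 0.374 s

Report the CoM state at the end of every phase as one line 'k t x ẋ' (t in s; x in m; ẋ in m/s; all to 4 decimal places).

phase 1: p=0.0059, T=0.361, ωT=1.056683, cosh=1.612210, sinh=1.264603; start (x,ẋ)=(0.013300, 0.569900) → end (x,ẋ)=(0.264046, 0.946190)
phase 2: p=0.3454, T=0.484, ωT=1.416716, cosh=2.183034, sinh=1.940525; start (x,ẋ)=(0.264046, 0.946190) → end (x,ẋ)=(0.795079, 1.603465)
phase 3: p=0.4780, T=0.374, ωT=1.094735, cosh=1.661510, sinh=1.326882; start (x,ẋ)=(0.795079, 1.603465) → end (x,ẋ)=(1.731696, 3.895682)

1 0.3610 0.2640 0.9462
2 0.8450 0.7951 1.6035
3 1.2190 1.7317 3.8957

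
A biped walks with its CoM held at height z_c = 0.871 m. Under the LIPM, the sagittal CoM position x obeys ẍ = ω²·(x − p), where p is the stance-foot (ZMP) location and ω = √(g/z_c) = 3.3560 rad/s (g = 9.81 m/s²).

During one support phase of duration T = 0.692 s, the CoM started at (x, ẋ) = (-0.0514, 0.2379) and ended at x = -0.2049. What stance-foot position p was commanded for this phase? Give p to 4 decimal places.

p = 0.0719

ωT = 3.3560·0.692 = 2.322352; cosh(ωT) = 5.148839, sinh(ωT) = 5.050796
x(T) = p + (x₀−p)·cosh(ωT) + (ẋ₀/ω)·sinh(ωT) ⇒ p·(1 − cosh) = x(T) − x₀·cosh − (ẋ₀/ω)·sinh
numerator   = -0.2049 − (-0.0514)·5.148839 − (0.2379/3.3560)·5.050796 = -0.298290
denominator = 1 − 5.148839 = -4.148839
p = -0.298290 / -4.148839 = 0.0719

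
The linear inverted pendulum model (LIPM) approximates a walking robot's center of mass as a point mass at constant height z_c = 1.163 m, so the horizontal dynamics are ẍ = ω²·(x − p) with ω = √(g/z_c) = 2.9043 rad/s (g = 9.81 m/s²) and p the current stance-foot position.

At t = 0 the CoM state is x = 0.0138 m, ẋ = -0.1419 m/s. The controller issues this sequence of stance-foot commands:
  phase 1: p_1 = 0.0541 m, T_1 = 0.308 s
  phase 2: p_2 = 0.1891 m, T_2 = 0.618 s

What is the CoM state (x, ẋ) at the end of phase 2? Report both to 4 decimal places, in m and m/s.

phase 1: p=0.0541, T=0.308, ωT=0.894524, cosh=1.427487, sinh=1.018685; start (x,ẋ)=(0.013800, -0.141900) → end (x,ẋ)=(-0.053199, -0.321791)
phase 2: p=0.1891, T=0.618, ωT=1.794857, cosh=3.092384, sinh=2.926233; start (x,ẋ)=(-0.053199, -0.321791) → end (x,ẋ)=(-0.884403, -3.054318)

x = -0.8844, ẋ = -3.0543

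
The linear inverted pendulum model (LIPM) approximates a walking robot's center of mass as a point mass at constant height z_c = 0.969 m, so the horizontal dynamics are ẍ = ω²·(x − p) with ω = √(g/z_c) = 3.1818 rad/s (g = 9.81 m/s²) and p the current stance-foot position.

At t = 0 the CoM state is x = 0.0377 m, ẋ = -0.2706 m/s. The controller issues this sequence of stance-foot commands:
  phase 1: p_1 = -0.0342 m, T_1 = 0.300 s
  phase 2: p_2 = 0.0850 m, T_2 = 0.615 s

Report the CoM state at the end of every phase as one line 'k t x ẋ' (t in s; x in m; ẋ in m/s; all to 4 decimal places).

phase 1: p=-0.0342, T=0.300, ωT=0.954540, cosh=1.491232, sinh=1.106243; start (x,ẋ)=(0.037700, -0.270600) → end (x,ẋ)=(-0.021062, -0.150451)
phase 2: p=0.0850, T=0.615, ωT=1.956807, cosh=3.609002, sinh=3.467693; start (x,ẋ)=(-0.021062, -0.150451) → end (x,ẋ)=(-0.461748, -1.713214)

1 0.3000 -0.0211 -0.1505
2 0.9150 -0.4617 -1.7132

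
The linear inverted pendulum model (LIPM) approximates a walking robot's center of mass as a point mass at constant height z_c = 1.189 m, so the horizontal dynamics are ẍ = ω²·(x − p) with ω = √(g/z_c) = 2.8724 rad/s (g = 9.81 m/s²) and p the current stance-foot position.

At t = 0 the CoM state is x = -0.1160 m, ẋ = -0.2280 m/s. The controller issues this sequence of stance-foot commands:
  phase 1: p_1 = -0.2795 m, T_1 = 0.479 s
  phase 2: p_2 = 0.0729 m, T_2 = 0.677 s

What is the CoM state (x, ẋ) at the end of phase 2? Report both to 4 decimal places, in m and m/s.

phase 1: p=-0.2795, T=0.479, ωT=1.375880, cosh=2.105587, sinh=1.852970; start (x,ẋ)=(-0.116000, -0.228000) → end (x,ẋ)=(-0.082318, 0.390150)
phase 2: p=0.0729, T=0.677, ωT=1.944615, cosh=3.566990, sinh=3.423948; start (x,ẋ)=(-0.082318, 0.390150) → end (x,ẋ)=(-0.015696, -0.134900)

x = -0.0157, ẋ = -0.1349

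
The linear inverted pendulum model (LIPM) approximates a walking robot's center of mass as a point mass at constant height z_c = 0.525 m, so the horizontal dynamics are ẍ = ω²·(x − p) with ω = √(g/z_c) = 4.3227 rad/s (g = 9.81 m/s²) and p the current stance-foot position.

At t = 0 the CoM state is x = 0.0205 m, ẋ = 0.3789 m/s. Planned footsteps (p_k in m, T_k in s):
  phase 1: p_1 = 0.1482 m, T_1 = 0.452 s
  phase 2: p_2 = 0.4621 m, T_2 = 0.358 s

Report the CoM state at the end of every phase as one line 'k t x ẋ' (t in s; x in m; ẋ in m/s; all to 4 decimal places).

1 0.4520 -0.0083 -0.5447
2 0.8100 -0.9762 -5.9005

phase 1: p=0.1482, T=0.452, ωT=1.953860, cosh=3.598800, sinh=3.457074; start (x,ẋ)=(0.020500, 0.378900) → end (x,ẋ)=(-0.008342, -0.544750)
phase 2: p=0.4621, T=0.358, ωT=1.547527, cosh=2.456302, sinh=2.243529; start (x,ẋ)=(-0.008342, -0.544750) → end (x,ẋ)=(-0.976179, -5.900464)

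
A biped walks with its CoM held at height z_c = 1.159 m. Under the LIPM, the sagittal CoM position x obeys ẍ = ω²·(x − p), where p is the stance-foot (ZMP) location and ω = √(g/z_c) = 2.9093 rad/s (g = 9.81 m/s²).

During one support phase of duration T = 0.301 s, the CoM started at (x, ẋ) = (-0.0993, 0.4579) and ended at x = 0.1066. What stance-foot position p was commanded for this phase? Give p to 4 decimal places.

ωT = 2.9093·0.301 = 0.875699; cosh(ωT) = 1.408562, sinh(ωT) = 0.991991
x(T) = p + (x₀−p)·cosh(ωT) + (ẋ₀/ω)·sinh(ωT) ⇒ p·(1 − cosh) = x(T) − x₀·cosh − (ẋ₀/ω)·sinh
numerator   = 0.1066 − (-0.0993)·1.408562 − (0.4579/2.9093)·0.991991 = 0.090339
denominator = 1 − 1.408562 = -0.408562
p = 0.090339 / -0.408562 = -0.2211

p = -0.2211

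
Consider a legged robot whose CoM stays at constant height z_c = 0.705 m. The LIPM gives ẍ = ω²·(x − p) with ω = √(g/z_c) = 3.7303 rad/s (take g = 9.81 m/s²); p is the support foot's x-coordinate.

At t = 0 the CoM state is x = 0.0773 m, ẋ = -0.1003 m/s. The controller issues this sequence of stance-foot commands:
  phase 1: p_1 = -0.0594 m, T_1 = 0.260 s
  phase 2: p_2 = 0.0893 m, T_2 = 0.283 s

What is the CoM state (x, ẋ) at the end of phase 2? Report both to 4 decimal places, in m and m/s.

x = 0.2767, ẋ = 0.8117

phase 1: p=-0.0594, T=0.260, ωT=0.969878, cosh=1.508376, sinh=1.129247; start (x,ẋ)=(0.077300, -0.100300) → end (x,ẋ)=(0.116432, 0.424549)
phase 2: p=0.0893, T=0.283, ωT=1.055675, cosh=1.610936, sinh=1.262978; start (x,ẋ)=(0.116432, 0.424549) → end (x,ẋ)=(0.276748, 0.811747)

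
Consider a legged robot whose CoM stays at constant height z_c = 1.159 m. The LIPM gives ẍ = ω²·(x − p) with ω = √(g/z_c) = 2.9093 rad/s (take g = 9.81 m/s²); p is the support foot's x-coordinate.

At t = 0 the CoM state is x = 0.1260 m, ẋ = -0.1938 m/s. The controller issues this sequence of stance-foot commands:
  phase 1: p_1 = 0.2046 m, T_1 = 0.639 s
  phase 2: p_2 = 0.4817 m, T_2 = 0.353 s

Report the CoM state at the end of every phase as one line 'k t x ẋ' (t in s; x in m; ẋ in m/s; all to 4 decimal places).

phase 1: p=0.2046, T=0.639, ωT=1.859043, cosh=3.286706, sinh=3.130884; start (x,ẋ)=(0.126000, -0.193800) → end (x,ẋ)=(-0.262296, -1.352906)
phase 2: p=0.4817, T=0.353, ωT=1.026983, cosh=1.575357, sinh=1.217271; start (x,ẋ)=(-0.262296, -1.352906) → end (x,ẋ)=(-1.256424, -4.766100)

1 0.6390 -0.2623 -1.3529
2 0.9920 -1.2564 -4.7661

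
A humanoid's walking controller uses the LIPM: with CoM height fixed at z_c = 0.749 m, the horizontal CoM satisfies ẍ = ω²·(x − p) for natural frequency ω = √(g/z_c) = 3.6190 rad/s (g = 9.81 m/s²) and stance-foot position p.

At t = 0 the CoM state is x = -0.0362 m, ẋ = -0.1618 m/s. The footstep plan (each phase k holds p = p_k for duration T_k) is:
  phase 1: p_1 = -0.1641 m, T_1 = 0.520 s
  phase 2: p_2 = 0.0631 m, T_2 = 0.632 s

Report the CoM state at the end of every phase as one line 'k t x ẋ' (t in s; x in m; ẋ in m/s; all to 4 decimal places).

phase 1: p=-0.1641, T=0.520, ωT=1.881880, cosh=3.359070, sinh=3.206767; start (x,ẋ)=(-0.036200, -0.161800) → end (x,ẋ)=(0.122155, 0.940819)
phase 2: p=0.0631, T=0.632, ωT=2.287208, cosh=4.974477, sinh=4.872928; start (x,ẋ)=(0.122155, 0.940819) → end (x,ẋ)=(1.623668, 5.721532)

1 0.5200 0.1222 0.9408
2 1.1520 1.6237 5.7215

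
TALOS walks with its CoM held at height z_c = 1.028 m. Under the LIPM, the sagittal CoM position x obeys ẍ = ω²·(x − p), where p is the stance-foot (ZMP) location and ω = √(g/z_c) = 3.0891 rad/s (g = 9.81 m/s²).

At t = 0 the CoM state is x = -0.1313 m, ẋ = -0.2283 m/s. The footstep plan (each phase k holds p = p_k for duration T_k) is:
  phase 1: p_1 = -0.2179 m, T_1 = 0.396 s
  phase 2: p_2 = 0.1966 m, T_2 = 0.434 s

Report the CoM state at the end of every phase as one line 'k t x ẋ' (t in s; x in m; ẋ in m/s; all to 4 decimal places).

1 0.3960 -0.1727 -0.0063
2 0.8300 -0.5610 -2.0436

phase 1: p=-0.2179, T=0.396, ωT=1.223284, cosh=1.846295, sinh=1.552033; start (x,ẋ)=(-0.131300, -0.228300) → end (x,ẋ)=(-0.172714, -0.006315)
phase 2: p=0.1966, T=0.434, ωT=1.340669, cosh=2.041636, sinh=1.779965; start (x,ẋ)=(-0.172714, -0.006315) → end (x,ẋ)=(-0.561043, -2.043563)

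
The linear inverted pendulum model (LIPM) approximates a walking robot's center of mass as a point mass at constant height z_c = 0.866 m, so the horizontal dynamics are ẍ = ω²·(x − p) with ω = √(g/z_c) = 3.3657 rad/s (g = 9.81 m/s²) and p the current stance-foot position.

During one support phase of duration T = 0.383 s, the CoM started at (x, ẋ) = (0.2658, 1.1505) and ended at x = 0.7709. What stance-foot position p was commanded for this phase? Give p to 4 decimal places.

ωT = 3.3657·0.383 = 1.289063; cosh(ωT) = 1.952457, sinh(ωT) = 1.676928
x(T) = p + (x₀−p)·cosh(ωT) + (ẋ₀/ω)·sinh(ωT) ⇒ p·(1 − cosh) = x(T) − x₀·cosh − (ẋ₀/ω)·sinh
numerator   = 0.7709 − (0.2658)·1.952457 − (1.1505/3.3657)·1.676928 = -0.321289
denominator = 1 − 1.952457 = -0.952457
p = -0.321289 / -0.952457 = 0.3373

p = 0.3373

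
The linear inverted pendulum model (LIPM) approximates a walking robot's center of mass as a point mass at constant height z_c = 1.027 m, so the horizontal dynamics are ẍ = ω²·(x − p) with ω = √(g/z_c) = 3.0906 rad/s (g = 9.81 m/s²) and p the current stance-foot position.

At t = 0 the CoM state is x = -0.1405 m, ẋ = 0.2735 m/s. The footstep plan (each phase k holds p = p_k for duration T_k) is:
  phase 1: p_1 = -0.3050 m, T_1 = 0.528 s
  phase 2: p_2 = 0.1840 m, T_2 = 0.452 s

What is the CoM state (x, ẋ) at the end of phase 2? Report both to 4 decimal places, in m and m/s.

x = 1.7519, ẋ = 5.2081

phase 1: p=-0.3050, T=0.528, ωT=1.631837, cosh=2.654414, sinh=2.458844; start (x,ẋ)=(-0.140500, 0.273500) → end (x,ẋ)=(0.349244, 1.976068)
phase 2: p=0.1840, T=0.452, ωT=1.396951, cosh=2.145103, sinh=1.897753; start (x,ẋ)=(0.349244, 1.976068) → end (x,ẋ)=(1.751851, 5.208059)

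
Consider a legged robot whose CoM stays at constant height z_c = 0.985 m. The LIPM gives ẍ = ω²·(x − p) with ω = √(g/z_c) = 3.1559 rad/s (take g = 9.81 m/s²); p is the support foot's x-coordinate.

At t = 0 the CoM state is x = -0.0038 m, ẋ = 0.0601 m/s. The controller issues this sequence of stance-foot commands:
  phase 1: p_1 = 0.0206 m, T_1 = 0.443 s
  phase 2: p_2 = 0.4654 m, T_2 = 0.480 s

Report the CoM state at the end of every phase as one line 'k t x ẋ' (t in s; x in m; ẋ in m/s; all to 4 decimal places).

phase 1: p=0.0206, T=0.443, ωT=1.398064, cosh=2.147215, sinh=1.900140; start (x,ẋ)=(-0.003800, 0.060100) → end (x,ẋ)=(0.004394, -0.017271)
phase 2: p=0.4654, T=0.480, ωT=1.514832, cosh=2.384251, sinh=2.164406; start (x,ẋ)=(0.004394, -0.017271) → end (x,ẋ)=(-0.645600, -3.190150)

1 0.4430 0.0044 -0.0173
2 0.9230 -0.6456 -3.1902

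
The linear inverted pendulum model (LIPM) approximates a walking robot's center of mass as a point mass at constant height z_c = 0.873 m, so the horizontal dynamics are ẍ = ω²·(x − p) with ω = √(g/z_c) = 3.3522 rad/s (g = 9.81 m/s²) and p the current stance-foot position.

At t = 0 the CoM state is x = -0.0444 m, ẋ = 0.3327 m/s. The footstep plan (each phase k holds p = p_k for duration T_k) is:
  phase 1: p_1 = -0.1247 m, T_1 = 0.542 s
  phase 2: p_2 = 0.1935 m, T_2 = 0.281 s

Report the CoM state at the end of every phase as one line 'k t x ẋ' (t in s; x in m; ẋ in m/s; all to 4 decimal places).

1 0.5420 0.4261 1.8568
2 0.8230 1.1396 3.5913

phase 1: p=-0.1247, T=0.542, ωT=1.816892, cosh=3.157619, sinh=2.995089; start (x,ẋ)=(-0.044400, 0.332700) → end (x,ẋ)=(0.426114, 1.856763)
phase 2: p=0.1935, T=0.281, ωT=0.941968, cosh=1.477442, sinh=1.087583; start (x,ẋ)=(0.426114, 1.856763) → end (x,ẋ)=(1.139579, 3.591324)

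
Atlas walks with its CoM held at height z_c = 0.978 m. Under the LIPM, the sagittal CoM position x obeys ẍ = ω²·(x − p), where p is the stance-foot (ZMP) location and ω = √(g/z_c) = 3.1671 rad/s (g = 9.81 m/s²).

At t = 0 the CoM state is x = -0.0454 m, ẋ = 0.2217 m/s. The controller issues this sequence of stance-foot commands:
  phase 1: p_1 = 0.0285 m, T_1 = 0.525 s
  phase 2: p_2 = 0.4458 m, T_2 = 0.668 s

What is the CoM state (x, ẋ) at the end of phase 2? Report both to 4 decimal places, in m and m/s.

x = -1.3970, ẋ = -5.6665

phase 1: p=0.0285, T=0.525, ωT=1.662728, cosh=2.731648, sinh=2.542027; start (x,ẋ)=(-0.045400, 0.221700) → end (x,ẋ)=(0.004576, 0.010648)
phase 2: p=0.4458, T=0.668, ωT=2.115623, cosh=4.207654, sinh=4.087096; start (x,ẋ)=(0.004576, 0.010648) → end (x,ẋ)=(-1.396979, -5.666512)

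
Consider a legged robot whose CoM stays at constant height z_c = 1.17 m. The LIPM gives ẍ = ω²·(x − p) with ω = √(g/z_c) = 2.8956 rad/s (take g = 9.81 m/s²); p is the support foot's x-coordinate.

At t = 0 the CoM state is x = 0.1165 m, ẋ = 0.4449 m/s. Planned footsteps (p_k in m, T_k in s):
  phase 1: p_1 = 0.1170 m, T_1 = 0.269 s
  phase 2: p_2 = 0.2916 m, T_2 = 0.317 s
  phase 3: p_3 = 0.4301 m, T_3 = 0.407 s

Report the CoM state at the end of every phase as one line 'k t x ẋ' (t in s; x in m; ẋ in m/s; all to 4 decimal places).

phase 1: p=0.1170, T=0.269, ωT=0.778916, cosh=1.319006, sinh=0.860103; start (x,ẋ)=(0.116500, 0.444900) → end (x,ẋ)=(0.248493, 0.585581)
phase 2: p=0.2916, T=0.317, ωT=0.917905, cosh=1.451697, sinh=1.052342; start (x,ẋ)=(0.248493, 0.585581) → end (x,ẋ)=(0.441838, 0.718731)
phase 3: p=0.4301, T=0.407, ωT=1.178509, cosh=1.778632, sinh=1.470895; start (x,ẋ)=(0.441838, 0.718731) → end (x,ẋ)=(0.816075, 1.328350)

1 0.2690 0.2485 0.5856
2 0.5860 0.4418 0.7187
3 0.9930 0.8161 1.3283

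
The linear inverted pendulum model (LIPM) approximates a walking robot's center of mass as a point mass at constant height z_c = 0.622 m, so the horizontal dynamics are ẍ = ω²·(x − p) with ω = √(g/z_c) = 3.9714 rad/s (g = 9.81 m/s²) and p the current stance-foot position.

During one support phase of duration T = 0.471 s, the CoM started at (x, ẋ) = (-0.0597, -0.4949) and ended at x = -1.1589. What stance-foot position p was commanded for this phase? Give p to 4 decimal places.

p = 0.2435

ωT = 3.9714·0.471 = 1.870529; cosh(ωT) = 3.322887, sinh(ωT) = 3.168845
x(T) = p + (x₀−p)·cosh(ωT) + (ẋ₀/ω)·sinh(ωT) ⇒ p·(1 − cosh) = x(T) − x₀·cosh − (ẋ₀/ω)·sinh
numerator   = -1.1589 − (-0.0597)·3.322887 − (-0.4949/3.9714)·3.168845 = -0.565635
denominator = 1 − 3.322887 = -2.322887
p = -0.565635 / -2.322887 = 0.2435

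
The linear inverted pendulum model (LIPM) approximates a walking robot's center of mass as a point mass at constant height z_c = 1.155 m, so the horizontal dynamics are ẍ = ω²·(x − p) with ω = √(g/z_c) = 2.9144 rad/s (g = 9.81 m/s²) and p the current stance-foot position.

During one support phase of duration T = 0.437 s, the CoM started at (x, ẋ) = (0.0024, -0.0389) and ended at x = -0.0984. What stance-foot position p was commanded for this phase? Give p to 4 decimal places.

ωT = 2.9144·0.437 = 1.273593; cosh(ωT) = 1.926747, sinh(ωT) = 1.646922
x(T) = p + (x₀−p)·cosh(ωT) + (ẋ₀/ω)·sinh(ωT) ⇒ p·(1 − cosh) = x(T) − x₀·cosh − (ẋ₀/ω)·sinh
numerator   = -0.0984 − (0.0024)·1.926747 − (-0.0389/2.9144)·1.646922 = -0.081042
denominator = 1 − 1.926747 = -0.926747
p = -0.081042 / -0.926747 = 0.0874

p = 0.0874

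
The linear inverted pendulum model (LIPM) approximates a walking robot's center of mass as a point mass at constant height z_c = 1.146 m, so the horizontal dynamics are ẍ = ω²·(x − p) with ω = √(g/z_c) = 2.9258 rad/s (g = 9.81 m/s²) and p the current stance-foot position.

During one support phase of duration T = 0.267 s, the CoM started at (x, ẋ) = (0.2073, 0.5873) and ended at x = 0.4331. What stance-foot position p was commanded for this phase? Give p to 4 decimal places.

ωT = 2.9258·0.267 = 0.781189; cosh(ωT) = 1.320964, sinh(ωT) = 0.863103
x(T) = p + (x₀−p)·cosh(ωT) + (ẋ₀/ω)·sinh(ωT) ⇒ p·(1 − cosh) = x(T) − x₀·cosh − (ẋ₀/ω)·sinh
numerator   = 0.4331 − (0.2073)·1.320964 − (0.5873/2.9258)·0.863103 = -0.013988
denominator = 1 − 1.320964 = -0.320964
p = -0.013988 / -0.320964 = 0.0436

p = 0.0436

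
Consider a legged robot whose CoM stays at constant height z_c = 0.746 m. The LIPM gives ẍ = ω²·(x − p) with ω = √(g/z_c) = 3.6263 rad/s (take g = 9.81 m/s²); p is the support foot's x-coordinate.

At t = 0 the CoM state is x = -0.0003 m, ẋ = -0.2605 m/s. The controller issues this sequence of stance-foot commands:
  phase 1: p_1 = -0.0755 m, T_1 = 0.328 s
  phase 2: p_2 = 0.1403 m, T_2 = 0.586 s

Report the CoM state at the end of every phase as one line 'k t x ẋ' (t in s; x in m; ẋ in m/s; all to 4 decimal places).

1 0.3280 -0.0476 -0.0611
2 0.9140 -0.7271 -3.0714

phase 1: p=-0.0755, T=0.328, ωT=1.189426, cosh=1.794796, sinh=1.490400; start (x,ẋ)=(-0.000300, -0.260500) → end (x,ẋ)=(-0.047596, -0.061116)
phase 2: p=0.1403, T=0.586, ωT=2.125012, cosh=4.246214, sinh=4.126782; start (x,ẋ)=(-0.047596, -0.061116) → end (x,ẋ)=(-0.727098, -3.071367)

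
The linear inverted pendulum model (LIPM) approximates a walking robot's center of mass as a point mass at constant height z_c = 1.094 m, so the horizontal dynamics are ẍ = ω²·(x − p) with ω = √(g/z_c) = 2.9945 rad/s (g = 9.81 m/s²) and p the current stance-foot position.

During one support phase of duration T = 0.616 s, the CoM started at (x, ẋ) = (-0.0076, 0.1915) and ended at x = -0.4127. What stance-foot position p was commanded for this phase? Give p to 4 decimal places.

p = 0.2611

ωT = 2.9945·0.616 = 1.844612; cosh(ωT) = 3.241866, sinh(ωT) = 3.083779
x(T) = p + (x₀−p)·cosh(ωT) + (ẋ₀/ω)·sinh(ωT) ⇒ p·(1 − cosh) = x(T) − x₀·cosh − (ẋ₀/ω)·sinh
numerator   = -0.4127 − (-0.0076)·3.241866 − (0.1915/2.9945)·3.083779 = -0.585271
denominator = 1 − 3.241866 = -2.241866
p = -0.585271 / -2.241866 = 0.2611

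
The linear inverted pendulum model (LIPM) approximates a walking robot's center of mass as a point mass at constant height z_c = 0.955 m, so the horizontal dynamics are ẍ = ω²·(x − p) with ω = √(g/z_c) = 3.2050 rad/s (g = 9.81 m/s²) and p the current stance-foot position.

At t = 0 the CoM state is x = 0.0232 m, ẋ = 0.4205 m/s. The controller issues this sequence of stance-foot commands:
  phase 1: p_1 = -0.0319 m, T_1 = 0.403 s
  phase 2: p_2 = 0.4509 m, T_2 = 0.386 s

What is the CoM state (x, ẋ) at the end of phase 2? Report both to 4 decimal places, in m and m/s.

x = 0.7139, ẋ = 1.3115

phase 1: p=-0.0319, T=0.403, ωT=1.291615, cosh=1.956742, sinh=1.681916; start (x,ẋ)=(0.023200, 0.420500) → end (x,ẋ)=(0.296586, 1.119829)
phase 2: p=0.4509, T=0.386, ωT=1.237130, cosh=1.867963, sinh=1.577747; start (x,ẋ)=(0.296586, 1.119829) → end (x,ẋ)=(0.713913, 1.311482)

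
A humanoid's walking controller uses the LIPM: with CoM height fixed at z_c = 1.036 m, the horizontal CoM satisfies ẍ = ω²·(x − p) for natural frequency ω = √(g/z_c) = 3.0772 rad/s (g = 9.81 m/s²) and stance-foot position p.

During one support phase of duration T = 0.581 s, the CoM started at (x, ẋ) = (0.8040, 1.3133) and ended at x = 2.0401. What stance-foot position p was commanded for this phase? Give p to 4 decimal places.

p = 0.8057

ωT = 3.0772·0.581 = 1.787853; cosh(ωT) = 3.071964, sinh(ωT) = 2.904645
x(T) = p + (x₀−p)·cosh(ωT) + (ẋ₀/ω)·sinh(ωT) ⇒ p·(1 − cosh) = x(T) − x₀·cosh − (ẋ₀/ω)·sinh
numerator   = 2.0401 − (0.8040)·3.071964 − (1.3133/3.0772)·2.904645 = -1.669415
denominator = 1 − 3.071964 = -2.071964
p = -1.669415 / -2.071964 = 0.8057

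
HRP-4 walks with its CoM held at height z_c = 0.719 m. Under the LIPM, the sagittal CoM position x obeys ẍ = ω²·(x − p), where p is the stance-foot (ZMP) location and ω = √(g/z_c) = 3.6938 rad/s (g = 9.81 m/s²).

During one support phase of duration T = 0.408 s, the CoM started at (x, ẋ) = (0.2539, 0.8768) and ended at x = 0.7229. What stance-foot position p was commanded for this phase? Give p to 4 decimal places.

p = 0.2834

ωT = 3.6938·0.408 = 1.507070; cosh(ωT) = 2.367523, sinh(ωT) = 2.145965
x(T) = p + (x₀−p)·cosh(ωT) + (ẋ₀/ω)·sinh(ωT) ⇒ p·(1 − cosh) = x(T) − x₀·cosh − (ẋ₀/ω)·sinh
numerator   = 0.7229 − (0.2539)·2.367523 − (0.8768/3.6938)·2.145965 = -0.387604
denominator = 1 − 2.367523 = -1.367523
p = -0.387604 / -1.367523 = 0.2834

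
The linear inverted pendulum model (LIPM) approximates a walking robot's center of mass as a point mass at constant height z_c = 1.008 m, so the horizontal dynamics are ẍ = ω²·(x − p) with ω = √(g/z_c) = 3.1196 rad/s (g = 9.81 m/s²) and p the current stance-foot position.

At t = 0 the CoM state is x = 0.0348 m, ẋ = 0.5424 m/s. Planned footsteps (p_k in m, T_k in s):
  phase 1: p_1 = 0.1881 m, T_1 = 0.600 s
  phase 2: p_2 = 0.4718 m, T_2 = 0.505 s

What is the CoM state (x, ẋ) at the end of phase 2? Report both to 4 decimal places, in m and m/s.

x = 0.0748, ẋ = -1.0230

phase 1: p=0.1881, T=0.600, ωT=1.871760, cosh=3.326789, sinh=3.172937; start (x,ẋ)=(0.034800, 0.542400) → end (x,ẋ)=(0.229777, 0.287042)
phase 2: p=0.4718, T=0.505, ωT=1.575398, cosh=2.519795, sinh=2.312870; start (x,ẋ)=(0.229777, 0.287042) → end (x,ẋ)=(0.074764, -1.022966)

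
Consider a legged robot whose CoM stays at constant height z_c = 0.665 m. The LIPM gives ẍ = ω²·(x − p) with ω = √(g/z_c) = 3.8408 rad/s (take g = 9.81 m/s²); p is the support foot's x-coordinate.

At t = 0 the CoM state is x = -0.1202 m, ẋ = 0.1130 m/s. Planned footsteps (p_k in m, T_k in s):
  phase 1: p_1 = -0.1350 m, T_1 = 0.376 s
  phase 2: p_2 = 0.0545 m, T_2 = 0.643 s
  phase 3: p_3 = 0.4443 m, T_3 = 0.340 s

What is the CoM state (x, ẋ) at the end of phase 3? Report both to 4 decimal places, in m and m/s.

x = -0.3755, ẋ = -2.7260

phase 1: p=-0.1350, T=0.376, ωT=1.444141, cosh=2.237079, sinh=2.001130; start (x,ẋ)=(-0.120200, 0.113000) → end (x,ẋ)=(-0.043016, 0.366542)
phase 2: p=0.0545, T=0.643, ωT=2.469634, cosh=5.951371, sinh=5.866755; start (x,ẋ)=(-0.043016, 0.366542) → end (x,ẋ)=(0.034032, -0.015906)
phase 3: p=0.4443, T=0.340, ωT=1.305872, cosh=1.980921, sinh=1.709985; start (x,ẋ)=(0.034032, -0.015906) → end (x,ẋ)=(-0.375490, -2.726031)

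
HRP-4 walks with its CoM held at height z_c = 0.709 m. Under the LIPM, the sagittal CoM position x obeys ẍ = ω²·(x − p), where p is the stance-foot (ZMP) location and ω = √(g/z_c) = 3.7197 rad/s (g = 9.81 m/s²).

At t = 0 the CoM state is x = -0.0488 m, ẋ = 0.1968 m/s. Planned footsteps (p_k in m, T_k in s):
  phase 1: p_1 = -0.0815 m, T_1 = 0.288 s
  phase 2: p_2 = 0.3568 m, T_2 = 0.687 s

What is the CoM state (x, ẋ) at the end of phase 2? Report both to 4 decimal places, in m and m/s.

x = -0.8735, ẋ = -4.4478

phase 1: p=-0.0815, T=0.288, ωT=1.071274, cosh=1.630833, sinh=1.288261; start (x,ẋ)=(-0.048800, 0.196800) → end (x,ẋ)=(0.039987, 0.477645)
phase 2: p=0.3568, T=0.687, ωT=2.555434, cosh=6.477272, sinh=6.399614; start (x,ẋ)=(0.039987, 0.477645) → end (x,ẋ)=(-0.873514, -4.447787)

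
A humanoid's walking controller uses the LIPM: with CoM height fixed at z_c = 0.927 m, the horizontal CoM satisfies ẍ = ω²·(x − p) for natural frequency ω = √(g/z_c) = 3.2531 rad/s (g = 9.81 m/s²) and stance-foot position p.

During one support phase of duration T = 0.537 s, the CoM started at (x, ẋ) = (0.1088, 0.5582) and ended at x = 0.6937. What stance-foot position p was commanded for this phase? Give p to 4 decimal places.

p = 0.0537

ωT = 3.2531·0.537 = 1.746915; cosh(ωT) = 2.955593, sinh(ωT) = 2.781282
x(T) = p + (x₀−p)·cosh(ωT) + (ẋ₀/ω)·sinh(ωT) ⇒ p·(1 − cosh) = x(T) − x₀·cosh − (ẋ₀/ω)·sinh
numerator   = 0.6937 − (0.1088)·2.955593 − (0.5582/3.2531)·2.781282 = -0.105109
denominator = 1 − 2.955593 = -1.955593
p = -0.105109 / -1.955593 = 0.0537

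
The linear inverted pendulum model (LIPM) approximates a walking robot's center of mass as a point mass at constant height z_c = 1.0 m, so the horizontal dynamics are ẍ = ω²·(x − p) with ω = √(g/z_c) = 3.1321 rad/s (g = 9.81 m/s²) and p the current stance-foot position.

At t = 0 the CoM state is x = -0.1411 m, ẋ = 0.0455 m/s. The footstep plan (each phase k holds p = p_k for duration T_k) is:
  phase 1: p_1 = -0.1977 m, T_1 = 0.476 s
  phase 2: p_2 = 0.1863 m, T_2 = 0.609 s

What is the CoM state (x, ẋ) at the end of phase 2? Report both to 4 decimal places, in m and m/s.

x = -0.0709, ẋ = -0.6316

phase 1: p=-0.1977, T=0.476, ωT=1.490880, cosh=2.333087, sinh=2.107913; start (x,ẋ)=(-0.141100, 0.045500) → end (x,ẋ)=(-0.035026, 0.479840)
phase 2: p=0.1863, T=0.609, ωT=1.907449, cosh=3.442171, sinh=3.293712; start (x,ẋ)=(-0.035026, 0.479840) → end (x,ẋ)=(-0.070942, -0.631557)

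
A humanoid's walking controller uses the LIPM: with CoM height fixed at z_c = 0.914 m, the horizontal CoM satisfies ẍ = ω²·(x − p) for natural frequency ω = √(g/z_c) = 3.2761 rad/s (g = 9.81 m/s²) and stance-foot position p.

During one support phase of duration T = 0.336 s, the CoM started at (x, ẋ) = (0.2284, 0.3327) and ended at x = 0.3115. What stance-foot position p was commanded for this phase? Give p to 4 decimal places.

p = 0.3071

ωT = 3.2761·0.336 = 1.100770; cosh(ωT) = 1.669547, sinh(ωT) = 1.336932
x(T) = p + (x₀−p)·cosh(ωT) + (ẋ₀/ω)·sinh(ωT) ⇒ p·(1 − cosh) = x(T) − x₀·cosh − (ẋ₀/ω)·sinh
numerator   = 0.3115 − (0.2284)·1.669547 − (0.3327/3.2761)·1.336932 = -0.205595
denominator = 1 − 1.669547 = -0.669547
p = -0.205595 / -0.669547 = 0.3071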